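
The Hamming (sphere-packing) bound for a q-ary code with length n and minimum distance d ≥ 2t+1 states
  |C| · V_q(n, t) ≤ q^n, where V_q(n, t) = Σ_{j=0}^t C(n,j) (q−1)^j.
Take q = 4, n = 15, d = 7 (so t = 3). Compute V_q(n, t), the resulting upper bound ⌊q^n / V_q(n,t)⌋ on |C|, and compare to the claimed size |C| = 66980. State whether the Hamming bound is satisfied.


V_q(n, t) = 13276, q^n = 1073741824, Hamming bound = 80878, |C| = 66980 ≤ bound (satisfied).

Step 1: Compute V_q(n, t) = Σ_{j=0}^3 C(n, j) (q−1)^j.
  j = 0: C(15,0)·(3)^0 = 1·1 = 1.
  j = 1: C(15,1)·(3)^1 = 15·3 = 45.
  j = 2: C(15,2)·(3)^2 = 105·9 = 945.
  j = 3: C(15,3)·(3)^3 = 455·27 = 12285.
  V_q(n, t) = 1 + 45 + 945 + 12285 = 13276.
Step 2: q^n = 4^15 = 1073741824.
Step 3: Hamming bound ⌊q^n / V_q(n,t)⌋ = ⌊1073741824/13276⌋ = 80878.
Step 4: Compare |C| = 66980 to 80878: satisfied.
The claimed |C| lies below the Hamming bound.


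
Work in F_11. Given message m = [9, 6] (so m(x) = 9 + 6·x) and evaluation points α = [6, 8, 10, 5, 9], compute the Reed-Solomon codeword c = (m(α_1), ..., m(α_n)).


c = [1, 2, 3, 6, 8]

Message polynomial: m(x) = 9 + 6·x (mod 11).
For each evaluation point α_i, compute m(α_i) mod 11:
  α_1 = 6: Horner steps 6 → 1, so m(6) = 1.
  α_2 = 8: Horner steps 6 → 2, so m(8) = 2.
  α_3 = 10: Horner steps 6 → 3, so m(10) = 3.
  α_4 = 5: Horner steps 6 → 6, so m(5) = 6.
  α_5 = 9: Horner steps 6 → 8, so m(9) = 8.
Codeword c = [1, 2, 3, 6, 8] ∈ F_11^5.


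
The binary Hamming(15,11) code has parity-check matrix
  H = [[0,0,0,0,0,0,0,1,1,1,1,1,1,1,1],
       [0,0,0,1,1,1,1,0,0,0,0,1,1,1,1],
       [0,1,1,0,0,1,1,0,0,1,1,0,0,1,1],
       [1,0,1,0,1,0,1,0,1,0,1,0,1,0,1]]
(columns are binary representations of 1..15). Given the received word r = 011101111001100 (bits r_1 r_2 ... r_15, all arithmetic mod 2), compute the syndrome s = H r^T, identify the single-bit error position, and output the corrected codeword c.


s = (0, 1, 0, 0)^T, error position = 4, corrected codeword c = 011001111001100

Compute s = H r^T mod 2 one row at a time:
  s_1 = 1 + 1 + 0 + 0 + 1 + 1 + 0 + 0 = 4 ≡ 0 (mod 2).
  s_2 = 1 + 0 + 1 + 1 + 1 + 1 + 0 + 0 = 5 ≡ 1 (mod 2).
  s_3 = 1 + 1 + 1 + 1 + 0 + 0 + 0 + 0 = 4 ≡ 0 (mod 2).
  s_4 = 0 + 1 + 0 + 1 + 1 + 0 + 1 + 0 = 4 ≡ 0 (mod 2).
s = (0, 1, 0, 0)^T — this equals column 4 of H (binary 0100), so error is at position 4.
Correct: flip bit 4 of r = 011101111001100 to get c = 011001111001100.


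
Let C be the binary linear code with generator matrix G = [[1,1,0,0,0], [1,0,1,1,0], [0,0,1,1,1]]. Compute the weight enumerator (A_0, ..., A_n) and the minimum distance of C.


Weight distribution: A_0 = 1, A_2 = 3, A_3 = 3, A_5 = 1. Minimum distance d = 2.

Enumerate all 2^3 = 8 messages m ∈ F_2^3.
For each, compute codeword c = mG in F_2^5, then tally its weight.
  m = 000 → c = 00000, weight = 0.
  m = 100 → c = 11000, weight = 2.
  m = 010 → c = 10110, weight = 3.
  m = 110 → c = 01110, weight = 3.
  m = 001 → c = 00111, weight = 3.
  m = 101 → c = 11111, weight = 5.
  m = 011 → c = 10001, weight = 2.
  m = 111 → c = 01001, weight = 2.
Tally weights:
  weight 0: 1 codewords.
  weight 2: 3 codewords.
  weight 3: 3 codewords.
  weight 5: 1 codewords.
Minimum distance d = smallest w > 0 with A_w > 0 = 2.
Sanity: Σ A_w = 8 = 2^3 = 8 ✓.


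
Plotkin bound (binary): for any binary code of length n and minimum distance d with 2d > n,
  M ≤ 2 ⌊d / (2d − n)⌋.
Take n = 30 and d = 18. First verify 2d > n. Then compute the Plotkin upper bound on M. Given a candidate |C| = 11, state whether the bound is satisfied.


Plotkin bound M ≤ 6; given |C| = 11 > bound (violated).

Check applicability: 2d = 36, n = 30.
2d − n = 6 > 0, so Plotkin applies.
Compute d/(2d−n) = 18/6 ≈ 3.0000.
⌊d/(2d−n)⌋ = 3.
Plotkin bound: M ≤ 2·3 = 6.
Given |C| = 11, check: VIOLATED.
This |C| is above the Plotkin bound, so no binary code with n = 30, d = 18 and 11 codewords exists.


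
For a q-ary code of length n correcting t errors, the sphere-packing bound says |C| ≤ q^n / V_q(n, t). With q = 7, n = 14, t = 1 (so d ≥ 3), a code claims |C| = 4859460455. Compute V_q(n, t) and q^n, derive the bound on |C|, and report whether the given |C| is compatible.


V_q(n, t) = 85, q^n = 678223072849, Hamming bound = 7979094974, |C| = 4859460455 ≤ bound (satisfied).

Step 1: Compute V_q(n, t) = Σ_{j=0}^1 C(n, j) (q−1)^j.
  j = 0: C(14,0)·(6)^0 = 1·1 = 1.
  j = 1: C(14,1)·(6)^1 = 14·6 = 84.
  V_q(n, t) = 1 + 84 = 85.
Step 2: q^n = 7^14 = 678223072849.
Step 3: Hamming bound ⌊q^n / V_q(n,t)⌋ = ⌊678223072849/85⌋ = 7979094974.
Step 4: Compare |C| = 4859460455 to 7979094974: satisfied.
The claimed |C| lies below the Hamming bound.


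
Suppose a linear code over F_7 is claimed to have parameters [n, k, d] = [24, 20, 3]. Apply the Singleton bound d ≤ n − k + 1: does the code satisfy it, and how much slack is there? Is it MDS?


Singleton RHS = n − k + 1 = 5, slack = 2, bound satisfied, not MDS.

Singleton bound: d ≤ n − k + 1.
Here n = 24, k = 20, so n − k + 1 = 5.
Given d = 3, check d ≤ 5: YES.
Slack = (n − k + 1) − d = 2.
The code is NOT MDS (slack = 2 > 0).
Description: the claimed parameters are [24, 20, 3]_7; such a code would be non-MDS.


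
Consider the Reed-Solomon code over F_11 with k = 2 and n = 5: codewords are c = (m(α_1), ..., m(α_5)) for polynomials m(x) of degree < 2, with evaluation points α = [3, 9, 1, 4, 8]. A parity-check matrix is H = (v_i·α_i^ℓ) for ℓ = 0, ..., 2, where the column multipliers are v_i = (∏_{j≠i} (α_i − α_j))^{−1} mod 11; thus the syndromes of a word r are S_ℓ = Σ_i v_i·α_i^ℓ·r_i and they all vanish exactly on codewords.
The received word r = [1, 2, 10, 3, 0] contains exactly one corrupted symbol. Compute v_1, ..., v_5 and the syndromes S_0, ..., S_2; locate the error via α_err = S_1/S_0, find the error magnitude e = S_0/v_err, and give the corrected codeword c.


S = (4, 4, 4), error at position 3, error magnitude e = 2, c = [1, 2, 8, 3, 0].

Step 1: column multipliers v_i = (∏_{j≠i}(α_i − α_j))^{−1} mod 11.
  i = 1 (α = 3): (3−9)(3−1)(3−4)(3−8) = (−6)·2·(−1)·(−5) = −60 ≡ 6, so v_1 = 6^{−1} = 2 (mod 11).
  i = 2 (α = 9): (9−3)(9−1)(9−4)(9−8) = 6·8·5·1 = 240 ≡ 9, so v_2 = 9^{−1} = 5 (mod 11).
  i = 3 (α = 1): (1−3)(1−9)(1−4)(1−8) = (−2)·(−8)·(−3)·(−7) = 336 ≡ 6, so v_3 = 6^{−1} = 2 (mod 11).
  i = 4 (α = 4): (4−3)(4−9)(4−1)(4−8) = 1·(−5)·3·(−4) = 60 ≡ 5, so v_4 = 5^{−1} = 9 (mod 11).
  i = 5 (α = 8): (8−3)(8−9)(8−1)(8−4) = 5·(−1)·7·4 = −140 ≡ 3, so v_5 = 3^{−1} = 4 (mod 11).
  v = [2, 5, 2, 9, 4].
Step 2: syndromes of r = [1, 2, 10, 3, 0] (all sums mod 11).
  S_0 = Σ v_i r_i = 2·1 + 5·2 + 2·10 + 9·3 + 4·0 = 59 ≡ 4.
  S_1 = Σ v_i α_i r_i = 2·3·1 + 5·9·2 + 2·1·10 + 9·4·3 + 4·8·0 = 224 ≡ 4.
  α_i^2 mod 11 = [9, 4, 1, 5, 9].
  S_2 = Σ v_i α_i^2 r_i = 2·9·1 + 5·4·2 + 2·1·10 + 9·5·3 + 4·9·0 = 213 ≡ 4.
  S = (4, 4, 4) ≠ 0, so r is not a codeword (an error is present).
Step 3: locate the error. For a single error e at position i, S_ℓ = v_i·e·α_i^ℓ, so α_err = S_1/S_0.
  S_0^{−1} = 4^{−1} = 3 (mod 11), so α_err = 4·3 = 12 ≡ 1 = α_3. Error position i = 3.
  Consistency check: S_2/S_1 = 4·3 = 12 ≡ 1 = α_err ✓ (single-error assumption holds).
Step 4: error magnitude e = S_0/v_3 = S_0·∏_{j≠3}(α_3 − α_j) = 4·6 = 24 ≡ 2 (mod 11).
Step 5: correct position 3: c_3 = r_3 − e = 10 − 2 ≡ 8 (mod 11). Hence c = [1, 2, 8, 3, 0].
  Check: interpolating c through the α_i gives m(x) = 6 + 2·x (degree < 2) with m(α_i) = c_i for every i, so c is indeed a codeword.


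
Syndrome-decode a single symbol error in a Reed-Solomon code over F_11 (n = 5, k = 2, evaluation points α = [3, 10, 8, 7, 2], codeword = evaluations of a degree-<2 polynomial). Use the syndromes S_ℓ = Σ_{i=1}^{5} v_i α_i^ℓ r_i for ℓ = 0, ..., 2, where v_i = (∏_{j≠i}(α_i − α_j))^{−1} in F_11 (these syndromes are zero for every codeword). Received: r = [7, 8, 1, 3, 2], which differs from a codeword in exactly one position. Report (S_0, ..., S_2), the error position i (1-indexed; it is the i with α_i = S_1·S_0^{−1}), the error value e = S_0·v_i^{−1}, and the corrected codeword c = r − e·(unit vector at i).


S = (6, 7, 10), error at position 1, error magnitude e = 7, c = [0, 8, 1, 3, 2].

Step 1: column multipliers v_i = (∏_{j≠i}(α_i − α_j))^{−1} mod 11.
  i = 1 (α = 3): (3−10)(3−8)(3−7)(3−2) = (−7)·(−5)·(−4)·1 = −140 ≡ 3, so v_1 = 3^{−1} = 4 (mod 11).
  i = 2 (α = 10): (10−3)(10−8)(10−7)(10−2) = 7·2·3·8 = 336 ≡ 6, so v_2 = 6^{−1} = 2 (mod 11).
  i = 3 (α = 8): (8−3)(8−10)(8−7)(8−2) = 5·(−2)·1·6 = −60 ≡ 6, so v_3 = 6^{−1} = 2 (mod 11).
  i = 4 (α = 7): (7−3)(7−10)(7−8)(7−2) = 4·(−3)·(−1)·5 = 60 ≡ 5, so v_4 = 5^{−1} = 9 (mod 11).
  i = 5 (α = 2): (2−3)(2−10)(2−8)(2−7) = (−1)·(−8)·(−6)·(−5) = 240 ≡ 9, so v_5 = 9^{−1} = 5 (mod 11).
  v = [4, 2, 2, 9, 5].
Step 2: syndromes of r = [7, 8, 1, 3, 2] (all sums mod 11).
  S_0 = Σ v_i r_i = 4·7 + 2·8 + 2·1 + 9·3 + 5·2 = 83 ≡ 6.
  S_1 = Σ v_i α_i r_i = 4·3·7 + 2·10·8 + 2·8·1 + 9·7·3 + 5·2·2 = 469 ≡ 7.
  α_i^2 mod 11 = [9, 1, 9, 5, 4].
  S_2 = Σ v_i α_i^2 r_i = 4·9·7 + 2·1·8 + 2·9·1 + 9·5·3 + 5·4·2 = 461 ≡ 10.
  S = (6, 7, 10) ≠ 0, so r is not a codeword (an error is present).
Step 3: locate the error. For a single error e at position i, S_ℓ = v_i·e·α_i^ℓ, so α_err = S_1/S_0.
  S_0^{−1} = 6^{−1} = 2 (mod 11), so α_err = 7·2 = 14 ≡ 3 = α_1. Error position i = 1.
  Consistency check: S_2/S_1 = 10·8 = 80 ≡ 3 = α_err ✓ (single-error assumption holds).
Step 4: error magnitude e = S_0/v_1 = S_0·∏_{j≠1}(α_1 − α_j) = 6·3 = 18 ≡ 7 (mod 11).
Step 5: correct position 1: c_1 = r_1 − e = 7 − 7 ≡ 0 (mod 11). Hence c = [0, 8, 1, 3, 2].
  Check: interpolating c through the α_i gives m(x) = 6 + 9·x (degree < 2) with m(α_i) = c_i for every i, so c is indeed a codeword.


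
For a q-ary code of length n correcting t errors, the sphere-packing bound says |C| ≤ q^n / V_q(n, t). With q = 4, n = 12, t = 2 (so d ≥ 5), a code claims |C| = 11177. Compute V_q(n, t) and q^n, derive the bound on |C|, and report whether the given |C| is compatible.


V_q(n, t) = 631, q^n = 16777216, Hamming bound = 26588, |C| = 11177 ≤ bound (satisfied).

Step 1: Compute V_q(n, t) = Σ_{j=0}^2 C(n, j) (q−1)^j.
  j = 0: C(12,0)·(3)^0 = 1·1 = 1.
  j = 1: C(12,1)·(3)^1 = 12·3 = 36.
  j = 2: C(12,2)·(3)^2 = 66·9 = 594.
  V_q(n, t) = 1 + 36 + 594 = 631.
Step 2: q^n = 4^12 = 16777216.
Step 3: Hamming bound ⌊q^n / V_q(n,t)⌋ = ⌊16777216/631⌋ = 26588.
Step 4: Compare |C| = 11177 to 26588: satisfied.
The claimed |C| lies below the Hamming bound.


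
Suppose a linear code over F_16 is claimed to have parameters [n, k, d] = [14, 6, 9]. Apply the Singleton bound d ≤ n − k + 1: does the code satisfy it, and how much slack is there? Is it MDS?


Singleton RHS = n − k + 1 = 9, slack = 0, bound satisfied, MDS.

Singleton bound: d ≤ n − k + 1.
Here n = 14, k = 6, so n − k + 1 = 9.
Given d = 9, check d ≤ 9: YES.
Slack = (n − k + 1) − d = 0.
The code is MDS (slack = 0).
Description: the claimed parameters are [14, 6, 9]_16; such a code would be MDS (meets Singleton bound).


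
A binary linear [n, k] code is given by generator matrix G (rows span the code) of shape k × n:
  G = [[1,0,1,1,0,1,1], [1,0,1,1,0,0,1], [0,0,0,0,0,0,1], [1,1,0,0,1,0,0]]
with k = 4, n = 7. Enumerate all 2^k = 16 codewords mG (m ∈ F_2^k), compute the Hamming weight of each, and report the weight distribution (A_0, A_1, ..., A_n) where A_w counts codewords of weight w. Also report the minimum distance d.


Weight distribution: A_0 = 1, A_1 = 2, A_2 = 1, A_3 = 2, A_4 = 5, A_5 = 4, A_6 = 1. Minimum distance d = 1.

Enumerate all 2^4 = 16 messages m ∈ F_2^4.
For each, compute codeword c = mG in F_2^7, then tally its weight.
  m = 0000 → c = 0000000, weight = 0.
  m = 1000 → c = 1011011, weight = 5.
  m = 0100 → c = 1011001, weight = 4.
  m = 1100 → c = 0000010, weight = 1.
  m = 0010 → c = 0000001, weight = 1.
  m = 1010 → c = 1011010, weight = 4.
  m = 0110 → c = 1011000, weight = 3.
  m = 1110 → c = 0000011, weight = 2.
  m = 0001 → c = 1100100, weight = 3.
  m = 1001 → c = 0111111, weight = 6.
  m = 0101 → c = 0111101, weight = 5.
  m = 1101 → c = 1100110, weight = 4.
  m = 0011 → c = 1100101, weight = 4.
  m = 1011 → c = 0111110, weight = 5.
  m = 0111 → c = 0111100, weight = 4.
  m = 1111 → c = 1100111, weight = 5.
Tally weights:
  weight 0: 1 codewords.
  weight 1: 2 codewords.
  weight 2: 1 codewords.
  weight 3: 2 codewords.
  weight 4: 5 codewords.
  weight 5: 4 codewords.
  weight 6: 1 codewords.
Minimum distance d = smallest w > 0 with A_w > 0 = 1.
Sanity: Σ A_w = 16 = 2^4 = 16 ✓.


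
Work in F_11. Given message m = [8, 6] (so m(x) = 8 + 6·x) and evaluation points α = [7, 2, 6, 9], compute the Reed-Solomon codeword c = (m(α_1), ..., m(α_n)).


c = [6, 9, 0, 7]

Message polynomial: m(x) = 8 + 6·x (mod 11).
For each evaluation point α_i, compute m(α_i) mod 11:
  α_1 = 7: Horner steps 6 → 6, so m(7) = 6.
  α_2 = 2: Horner steps 6 → 9, so m(2) = 9.
  α_3 = 6: Horner steps 6 → 0, so m(6) = 0.
  α_4 = 9: Horner steps 6 → 7, so m(9) = 7.
Codeword c = [6, 9, 0, 7] ∈ F_11^4.


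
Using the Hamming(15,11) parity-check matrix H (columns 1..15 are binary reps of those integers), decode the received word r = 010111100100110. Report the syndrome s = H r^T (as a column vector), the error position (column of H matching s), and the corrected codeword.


s = (1, 0, 1, 1)^T, error position = 11, corrected codeword c = 010111100110110

Compute s = H r^T mod 2 one row at a time:
  s_1 = 0 + 0 + 1 + 0 + 0 + 1 + 1 + 0 = 3 ≡ 1 (mod 2).
  s_2 = 1 + 1 + 1 + 1 + 0 + 1 + 1 + 0 = 6 ≡ 0 (mod 2).
  s_3 = 1 + 0 + 1 + 1 + 1 + 0 + 1 + 0 = 5 ≡ 1 (mod 2).
  s_4 = 0 + 0 + 1 + 1 + 0 + 0 + 1 + 0 = 3 ≡ 1 (mod 2).
s = (1, 0, 1, 1)^T — this equals column 11 of H (binary 1011), so error is at position 11.
Correct: flip bit 11 of r = 010111100100110 to get c = 010111100110110.


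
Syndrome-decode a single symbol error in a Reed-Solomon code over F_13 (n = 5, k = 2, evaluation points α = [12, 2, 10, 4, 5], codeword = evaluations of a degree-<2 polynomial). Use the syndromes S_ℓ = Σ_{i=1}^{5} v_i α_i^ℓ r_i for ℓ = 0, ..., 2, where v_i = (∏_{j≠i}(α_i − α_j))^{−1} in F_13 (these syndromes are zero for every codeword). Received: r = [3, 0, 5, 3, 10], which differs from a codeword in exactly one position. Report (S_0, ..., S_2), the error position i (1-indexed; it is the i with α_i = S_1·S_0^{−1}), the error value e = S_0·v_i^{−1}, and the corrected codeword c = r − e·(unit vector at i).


S = (12, 9, 10), error at position 4, error magnitude e = 5, c = [3, 0, 5, 11, 10].

Step 1: column multipliers v_i = (∏_{j≠i}(α_i − α_j))^{−1} mod 13.
  i = 1 (α = 12): (12−2)(12−10)(12−4)(12−5) = 10·2·8·7 = 1120 ≡ 2, so v_1 = 2^{−1} = 7 (mod 13).
  i = 2 (α = 2): (2−12)(2−10)(2−4)(2−5) = (−10)·(−8)·(−2)·(−3) = 480 ≡ 12, so v_2 = 12^{−1} = 12 (mod 13).
  i = 3 (α = 10): (10−12)(10−2)(10−4)(10−5) = (−2)·8·6·5 = −480 ≡ 1, so v_3 = 1^{−1} = 1 (mod 13).
  i = 4 (α = 4): (4−12)(4−2)(4−10)(4−5) = (−8)·2·(−6)·(−1) = −96 ≡ 8, so v_4 = 8^{−1} = 5 (mod 13).
  i = 5 (α = 5): (5−12)(5−2)(5−10)(5−4) = (−7)·3·(−5)·1 = 105 ≡ 1, so v_5 = 1^{−1} = 1 (mod 13).
  v = [7, 12, 1, 5, 1].
Step 2: syndromes of r = [3, 0, 5, 3, 10] (all sums mod 13).
  S_0 = Σ v_i r_i = 7·3 + 12·0 + 1·5 + 5·3 + 1·10 = 51 ≡ 12.
  S_1 = Σ v_i α_i r_i = 7·12·3 + 12·2·0 + 1·10·5 + 5·4·3 + 1·5·10 = 412 ≡ 9.
  α_i^2 mod 13 = [1, 4, 9, 3, 12].
  S_2 = Σ v_i α_i^2 r_i = 7·1·3 + 12·4·0 + 1·9·5 + 5·3·3 + 1·12·10 = 231 ≡ 10.
  S = (12, 9, 10) ≠ 0, so r is not a codeword (an error is present).
Step 3: locate the error. For a single error e at position i, S_ℓ = v_i·e·α_i^ℓ, so α_err = S_1/S_0.
  S_0^{−1} = 12^{−1} = 12 (mod 13), so α_err = 9·12 = 108 ≡ 4 = α_4. Error position i = 4.
  Consistency check: S_2/S_1 = 10·3 = 30 ≡ 4 = α_err ✓ (single-error assumption holds).
Step 4: error magnitude e = S_0/v_4 = S_0·∏_{j≠4}(α_4 − α_j) = 12·8 = 96 ≡ 5 (mod 13).
Step 5: correct position 4: c_4 = r_4 − e = 3 − 5 ≡ 11 (mod 13). Hence c = [3, 0, 5, 11, 10].
  Check: interpolating c through the α_i gives m(x) = 2 + 12·x (degree < 2) with m(α_i) = c_i for every i, so c is indeed a codeword.


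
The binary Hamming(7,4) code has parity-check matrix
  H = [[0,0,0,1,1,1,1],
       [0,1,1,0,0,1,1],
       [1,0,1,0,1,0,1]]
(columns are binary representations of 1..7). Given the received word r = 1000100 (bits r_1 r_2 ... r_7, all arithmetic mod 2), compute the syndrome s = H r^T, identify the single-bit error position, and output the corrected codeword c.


s = (1, 0, 0)^T, error position = 4, corrected codeword c = 1001100

Compute s = H r^T mod 2 one row at a time:
  s_1 = 0 + 1 + 0 + 0 = 1 ≡ 1 (mod 2).
  s_2 = 0 + 0 + 0 + 0 = 0 ≡ 0 (mod 2).
  s_3 = 1 + 0 + 1 + 0 = 2 ≡ 0 (mod 2).
s = (1, 0, 0)^T — this equals column 4 of H (binary 100), so error is at position 4.
Correct: flip bit 4 of r = 1000100 to get c = 1001100.


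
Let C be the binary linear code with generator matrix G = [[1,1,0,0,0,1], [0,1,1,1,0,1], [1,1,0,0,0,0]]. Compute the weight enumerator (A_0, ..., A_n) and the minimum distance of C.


Weight distribution: A_0 = 1, A_1 = 1, A_2 = 1, A_3 = 3, A_4 = 2. Minimum distance d = 1.

Enumerate all 2^3 = 8 messages m ∈ F_2^3.
For each, compute codeword c = mG in F_2^6, then tally its weight.
  m = 000 → c = 000000, weight = 0.
  m = 100 → c = 110001, weight = 3.
  m = 010 → c = 011101, weight = 4.
  m = 110 → c = 101100, weight = 3.
  m = 001 → c = 110000, weight = 2.
  m = 101 → c = 000001, weight = 1.
  m = 011 → c = 101101, weight = 4.
  m = 111 → c = 011100, weight = 3.
Tally weights:
  weight 0: 1 codewords.
  weight 1: 1 codewords.
  weight 2: 1 codewords.
  weight 3: 3 codewords.
  weight 4: 2 codewords.
Minimum distance d = smallest w > 0 with A_w > 0 = 1.
Sanity: Σ A_w = 8 = 2^3 = 8 ✓.


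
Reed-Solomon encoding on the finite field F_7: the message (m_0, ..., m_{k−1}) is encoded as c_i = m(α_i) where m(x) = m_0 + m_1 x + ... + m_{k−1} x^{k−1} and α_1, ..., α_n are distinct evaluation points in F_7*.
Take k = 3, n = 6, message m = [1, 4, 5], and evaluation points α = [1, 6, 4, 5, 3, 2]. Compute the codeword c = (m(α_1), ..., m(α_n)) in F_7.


c = [3, 2, 6, 6, 2, 1]

Message polynomial: m(x) = 1 + 4·x + 5·x^2 (mod 7).
For each evaluation point α_i, compute m(α_i) mod 7:
  α_1 = 1: Horner steps 5 → 2 → 3, so m(1) = 3.
  α_2 = 6: Horner steps 5 → 6 → 2, so m(6) = 2.
  α_3 = 4: Horner steps 5 → 3 → 6, so m(4) = 6.
  α_4 = 5: Horner steps 5 → 1 → 6, so m(5) = 6.
  α_5 = 3: Horner steps 5 → 5 → 2, so m(3) = 2.
  α_6 = 2: Horner steps 5 → 0 → 1, so m(2) = 1.
Codeword c = [3, 2, 6, 6, 2, 1] ∈ F_7^6.


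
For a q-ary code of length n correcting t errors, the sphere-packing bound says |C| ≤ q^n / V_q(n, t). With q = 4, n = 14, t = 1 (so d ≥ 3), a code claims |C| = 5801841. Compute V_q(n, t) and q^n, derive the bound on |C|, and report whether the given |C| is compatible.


V_q(n, t) = 43, q^n = 268435456, Hamming bound = 6242685, |C| = 5801841 ≤ bound (satisfied).

Step 1: Compute V_q(n, t) = Σ_{j=0}^1 C(n, j) (q−1)^j.
  j = 0: C(14,0)·(3)^0 = 1·1 = 1.
  j = 1: C(14,1)·(3)^1 = 14·3 = 42.
  V_q(n, t) = 1 + 42 = 43.
Step 2: q^n = 4^14 = 268435456.
Step 3: Hamming bound ⌊q^n / V_q(n,t)⌋ = ⌊268435456/43⌋ = 6242685.
Step 4: Compare |C| = 5801841 to 6242685: satisfied.
The claimed |C| lies below the Hamming bound.


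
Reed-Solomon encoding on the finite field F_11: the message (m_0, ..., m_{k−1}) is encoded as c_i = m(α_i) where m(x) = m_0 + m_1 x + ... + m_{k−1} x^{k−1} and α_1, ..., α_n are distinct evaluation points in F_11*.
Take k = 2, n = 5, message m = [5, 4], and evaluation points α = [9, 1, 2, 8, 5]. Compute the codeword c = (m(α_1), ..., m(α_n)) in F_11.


c = [8, 9, 2, 4, 3]

Message polynomial: m(x) = 5 + 4·x (mod 11).
For each evaluation point α_i, compute m(α_i) mod 11:
  α_1 = 9: Horner steps 4 → 8, so m(9) = 8.
  α_2 = 1: Horner steps 4 → 9, so m(1) = 9.
  α_3 = 2: Horner steps 4 → 2, so m(2) = 2.
  α_4 = 8: Horner steps 4 → 4, so m(8) = 4.
  α_5 = 5: Horner steps 4 → 3, so m(5) = 3.
Codeword c = [8, 9, 2, 4, 3] ∈ F_11^5.


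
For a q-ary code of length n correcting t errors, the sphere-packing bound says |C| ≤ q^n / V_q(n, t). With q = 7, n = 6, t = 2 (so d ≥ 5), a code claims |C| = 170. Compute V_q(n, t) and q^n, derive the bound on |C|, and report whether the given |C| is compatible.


V_q(n, t) = 577, q^n = 117649, Hamming bound = 203, |C| = 170 ≤ bound (satisfied).

Step 1: Compute V_q(n, t) = Σ_{j=0}^2 C(n, j) (q−1)^j.
  j = 0: C(6,0)·(6)^0 = 1·1 = 1.
  j = 1: C(6,1)·(6)^1 = 6·6 = 36.
  j = 2: C(6,2)·(6)^2 = 15·36 = 540.
  V_q(n, t) = 1 + 36 + 540 = 577.
Step 2: q^n = 7^6 = 117649.
Step 3: Hamming bound ⌊q^n / V_q(n,t)⌋ = ⌊117649/577⌋ = 203.
Step 4: Compare |C| = 170 to 203: satisfied.
The claimed |C| lies below the Hamming bound.


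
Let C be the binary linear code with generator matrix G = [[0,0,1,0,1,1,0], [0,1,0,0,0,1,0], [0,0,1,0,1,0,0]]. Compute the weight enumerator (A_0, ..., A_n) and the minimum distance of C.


Weight distribution: A_0 = 1, A_1 = 2, A_2 = 2, A_3 = 2, A_4 = 1. Minimum distance d = 1.

Enumerate all 2^3 = 8 messages m ∈ F_2^3.
For each, compute codeword c = mG in F_2^7, then tally its weight.
  m = 000 → c = 0000000, weight = 0.
  m = 100 → c = 0010110, weight = 3.
  m = 010 → c = 0100010, weight = 2.
  m = 110 → c = 0110100, weight = 3.
  m = 001 → c = 0010100, weight = 2.
  m = 101 → c = 0000010, weight = 1.
  m = 011 → c = 0110110, weight = 4.
  m = 111 → c = 0100000, weight = 1.
Tally weights:
  weight 0: 1 codewords.
  weight 1: 2 codewords.
  weight 2: 2 codewords.
  weight 3: 2 codewords.
  weight 4: 1 codewords.
Minimum distance d = smallest w > 0 with A_w > 0 = 1.
Sanity: Σ A_w = 8 = 2^3 = 8 ✓.


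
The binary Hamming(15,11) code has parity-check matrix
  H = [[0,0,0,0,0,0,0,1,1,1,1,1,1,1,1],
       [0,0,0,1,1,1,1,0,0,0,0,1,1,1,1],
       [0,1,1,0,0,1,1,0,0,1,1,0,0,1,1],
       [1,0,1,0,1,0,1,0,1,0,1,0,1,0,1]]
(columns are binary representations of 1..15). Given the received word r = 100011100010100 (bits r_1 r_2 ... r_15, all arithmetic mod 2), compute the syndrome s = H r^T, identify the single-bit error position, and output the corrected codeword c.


s = (0, 0, 1, 1)^T, error position = 3, corrected codeword c = 101011100010100

Compute s = H r^T mod 2 one row at a time:
  s_1 = 0 + 0 + 0 + 1 + 0 + 1 + 0 + 0 = 2 ≡ 0 (mod 2).
  s_2 = 0 + 1 + 1 + 1 + 0 + 1 + 0 + 0 = 4 ≡ 0 (mod 2).
  s_3 = 0 + 0 + 1 + 1 + 0 + 1 + 0 + 0 = 3 ≡ 1 (mod 2).
  s_4 = 1 + 0 + 1 + 1 + 0 + 1 + 1 + 0 = 5 ≡ 1 (mod 2).
s = (0, 0, 1, 1)^T — this equals column 3 of H (binary 0011), so error is at position 3.
Correct: flip bit 3 of r = 100011100010100 to get c = 101011100010100.


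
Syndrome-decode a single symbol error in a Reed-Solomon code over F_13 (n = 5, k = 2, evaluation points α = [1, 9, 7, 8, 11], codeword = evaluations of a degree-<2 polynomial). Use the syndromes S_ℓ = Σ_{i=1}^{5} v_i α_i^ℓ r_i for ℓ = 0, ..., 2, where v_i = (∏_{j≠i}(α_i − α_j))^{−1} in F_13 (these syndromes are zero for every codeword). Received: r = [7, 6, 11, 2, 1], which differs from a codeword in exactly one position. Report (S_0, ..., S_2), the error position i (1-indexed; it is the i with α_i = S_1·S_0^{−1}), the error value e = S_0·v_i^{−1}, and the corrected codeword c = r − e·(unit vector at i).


S = (12, 12, 12), error at position 1, error magnitude e = 7, c = [0, 6, 11, 2, 1].

Step 1: column multipliers v_i = (∏_{j≠i}(α_i − α_j))^{−1} mod 13.
  i = 1 (α = 1): (1−9)(1−7)(1−8)(1−11) = (−8)·(−6)·(−7)·(−10) = 3360 ≡ 6, so v_1 = 6^{−1} = 11 (mod 13).
  i = 2 (α = 9): (9−1)(9−7)(9−8)(9−11) = 8·2·1·(−2) = −32 ≡ 7, so v_2 = 7^{−1} = 2 (mod 13).
  i = 3 (α = 7): (7−1)(7−9)(7−8)(7−11) = 6·(−2)·(−1)·(−4) = −48 ≡ 4, so v_3 = 4^{−1} = 10 (mod 13).
  i = 4 (α = 8): (8−1)(8−9)(8−7)(8−11) = 7·(−1)·1·(−3) = 21 ≡ 8, so v_4 = 8^{−1} = 5 (mod 13).
  i = 5 (α = 11): (11−1)(11−9)(11−7)(11−8) = 10·2·4·3 = 240 ≡ 6, so v_5 = 6^{−1} = 11 (mod 13).
  v = [11, 2, 10, 5, 11].
Step 2: syndromes of r = [7, 6, 11, 2, 1] (all sums mod 13).
  S_0 = Σ v_i r_i = 11·7 + 2·6 + 10·11 + 5·2 + 11·1 = 220 ≡ 12.
  S_1 = Σ v_i α_i r_i = 11·1·7 + 2·9·6 + 10·7·11 + 5·8·2 + 11·11·1 = 1156 ≡ 12.
  α_i^2 mod 13 = [1, 3, 10, 12, 4].
  S_2 = Σ v_i α_i^2 r_i = 11·1·7 + 2·3·6 + 10·10·11 + 5·12·2 + 11·4·1 = 1377 ≡ 12.
  S = (12, 12, 12) ≠ 0, so r is not a codeword (an error is present).
Step 3: locate the error. For a single error e at position i, S_ℓ = v_i·e·α_i^ℓ, so α_err = S_1/S_0.
  S_0^{−1} = 12^{−1} = 12 (mod 13), so α_err = 12·12 = 144 ≡ 1 = α_1. Error position i = 1.
  Consistency check: S_2/S_1 = 12·12 = 144 ≡ 1 = α_err ✓ (single-error assumption holds).
Step 4: error magnitude e = S_0/v_1 = S_0·∏_{j≠1}(α_1 − α_j) = 12·6 = 72 ≡ 7 (mod 13).
Step 5: correct position 1: c_1 = r_1 − e = 7 − 7 ≡ 0 (mod 13). Hence c = [0, 6, 11, 2, 1].
  Check: interpolating c through the α_i gives m(x) = 9 + 4·x (degree < 2) with m(α_i) = c_i for every i, so c is indeed a codeword.


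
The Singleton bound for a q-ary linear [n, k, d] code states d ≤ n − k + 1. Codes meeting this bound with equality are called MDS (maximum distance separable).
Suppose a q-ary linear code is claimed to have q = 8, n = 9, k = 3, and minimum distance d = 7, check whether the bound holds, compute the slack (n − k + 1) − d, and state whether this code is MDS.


Singleton RHS = n − k + 1 = 7, slack = 0, bound satisfied, MDS.

Singleton bound: d ≤ n − k + 1.
Here n = 9, k = 3, so n − k + 1 = 7.
Given d = 7, check d ≤ 7: YES.
Slack = (n − k + 1) − d = 0.
The code is MDS (slack = 0).
Description: the claimed parameters are [9, 3, 7]_8; such a code would be MDS (meets Singleton bound).


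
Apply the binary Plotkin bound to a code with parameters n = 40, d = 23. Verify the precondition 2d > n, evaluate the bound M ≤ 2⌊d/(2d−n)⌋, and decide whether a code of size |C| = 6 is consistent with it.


Plotkin bound M ≤ 6; given |C| = 6 ≤ bound (satisfied).

Check applicability: 2d = 46, n = 40.
2d − n = 6 > 0, so Plotkin applies.
Compute d/(2d−n) = 23/6 ≈ 3.8333.
⌊d/(2d−n)⌋ = 3.
Plotkin bound: M ≤ 2·3 = 6.
Given |C| = 6, check: satisfied.
This |C| is at the Plotkin bound.


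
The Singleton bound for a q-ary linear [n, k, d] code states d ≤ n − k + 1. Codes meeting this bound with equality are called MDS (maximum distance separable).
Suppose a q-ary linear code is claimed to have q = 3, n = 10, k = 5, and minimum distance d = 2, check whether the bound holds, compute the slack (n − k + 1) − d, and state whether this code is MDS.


Singleton RHS = n − k + 1 = 6, slack = 4, bound satisfied, not MDS.

Singleton bound: d ≤ n − k + 1.
Here n = 10, k = 5, so n − k + 1 = 6.
Given d = 2, check d ≤ 6: YES.
Slack = (n − k + 1) − d = 4.
The code is NOT MDS (slack = 4 > 0).
Description: the claimed parameters are [10, 5, 2]_3; such a code would be non-MDS.


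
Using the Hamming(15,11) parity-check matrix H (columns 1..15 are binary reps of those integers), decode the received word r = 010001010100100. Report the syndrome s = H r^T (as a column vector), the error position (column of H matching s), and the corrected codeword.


s = (1, 0, 1, 1)^T, error position = 11, corrected codeword c = 010001010110100

Compute s = H r^T mod 2 one row at a time:
  s_1 = 1 + 0 + 1 + 0 + 0 + 1 + 0 + 0 = 3 ≡ 1 (mod 2).
  s_2 = 0 + 0 + 1 + 0 + 0 + 1 + 0 + 0 = 2 ≡ 0 (mod 2).
  s_3 = 1 + 0 + 1 + 0 + 1 + 0 + 0 + 0 = 3 ≡ 1 (mod 2).
  s_4 = 0 + 0 + 0 + 0 + 0 + 0 + 1 + 0 = 1 ≡ 1 (mod 2).
s = (1, 0, 1, 1)^T — this equals column 11 of H (binary 1011), so error is at position 11.
Correct: flip bit 11 of r = 010001010100100 to get c = 010001010110100.


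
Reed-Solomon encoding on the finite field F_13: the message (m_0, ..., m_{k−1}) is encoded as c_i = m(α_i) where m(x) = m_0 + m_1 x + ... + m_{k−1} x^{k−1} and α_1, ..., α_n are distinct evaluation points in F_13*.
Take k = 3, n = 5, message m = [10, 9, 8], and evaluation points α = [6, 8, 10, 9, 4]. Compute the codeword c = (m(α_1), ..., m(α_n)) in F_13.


c = [1, 9, 3, 11, 5]

Message polynomial: m(x) = 10 + 9·x + 8·x^2 (mod 13).
For each evaluation point α_i, compute m(α_i) mod 13:
  α_1 = 6: Horner steps 8 → 5 → 1, so m(6) = 1.
  α_2 = 8: Horner steps 8 → 8 → 9, so m(8) = 9.
  α_3 = 10: Horner steps 8 → 11 → 3, so m(10) = 3.
  α_4 = 9: Horner steps 8 → 3 → 11, so m(9) = 11.
  α_5 = 4: Horner steps 8 → 2 → 5, so m(4) = 5.
Codeword c = [1, 9, 3, 11, 5] ∈ F_13^5.


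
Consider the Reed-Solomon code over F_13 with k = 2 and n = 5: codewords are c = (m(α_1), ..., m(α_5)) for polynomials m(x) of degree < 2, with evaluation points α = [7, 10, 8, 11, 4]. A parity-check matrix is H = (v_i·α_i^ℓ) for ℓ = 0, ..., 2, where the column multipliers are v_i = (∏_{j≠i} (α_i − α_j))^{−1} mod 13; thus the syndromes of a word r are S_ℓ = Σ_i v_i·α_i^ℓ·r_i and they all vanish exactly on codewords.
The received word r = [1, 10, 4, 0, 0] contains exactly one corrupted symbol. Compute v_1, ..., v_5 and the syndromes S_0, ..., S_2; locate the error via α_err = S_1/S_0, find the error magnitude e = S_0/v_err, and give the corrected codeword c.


S = (6, 11, 5), error at position 5, error magnitude e = 8, c = [1, 10, 4, 0, 5].

Step 1: column multipliers v_i = (∏_{j≠i}(α_i − α_j))^{−1} mod 13.
  i = 1 (α = 7): (7−10)(7−8)(7−11)(7−4) = (−3)·(−1)·(−4)·3 = −36 ≡ 3, so v_1 = 3^{−1} = 9 (mod 13).
  i = 2 (α = 10): (10−7)(10−8)(10−11)(10−4) = 3·2·(−1)·6 = −36 ≡ 3, so v_2 = 3^{−1} = 9 (mod 13).
  i = 3 (α = 8): (8−7)(8−10)(8−11)(8−4) = 1·(−2)·(−3)·4 = 24 ≡ 11, so v_3 = 11^{−1} = 6 (mod 13).
  i = 4 (α = 11): (11−7)(11−10)(11−8)(11−4) = 4·1·3·7 = 84 ≡ 6, so v_4 = 6^{−1} = 11 (mod 13).
  i = 5 (α = 4): (4−7)(4−10)(4−8)(4−11) = (−3)·(−6)·(−4)·(−7) = 504 ≡ 10, so v_5 = 10^{−1} = 4 (mod 13).
  v = [9, 9, 6, 11, 4].
Step 2: syndromes of r = [1, 10, 4, 0, 0] (all sums mod 13).
  S_0 = Σ v_i r_i = 9·1 + 9·10 + 6·4 + 11·0 + 4·0 = 123 ≡ 6.
  S_1 = Σ v_i α_i r_i = 9·7·1 + 9·10·10 + 6·8·4 + 11·11·0 + 4·4·0 = 1155 ≡ 11.
  α_i^2 mod 13 = [10, 9, 12, 4, 3].
  S_2 = Σ v_i α_i^2 r_i = 9·10·1 + 9·9·10 + 6·12·4 + 11·4·0 + 4·3·0 = 1188 ≡ 5.
  S = (6, 11, 5) ≠ 0, so r is not a codeword (an error is present).
Step 3: locate the error. For a single error e at position i, S_ℓ = v_i·e·α_i^ℓ, so α_err = S_1/S_0.
  S_0^{−1} = 6^{−1} = 11 (mod 13), so α_err = 11·11 = 121 ≡ 4 = α_5. Error position i = 5.
  Consistency check: S_2/S_1 = 5·6 = 30 ≡ 4 = α_err ✓ (single-error assumption holds).
Step 4: error magnitude e = S_0/v_5 = S_0·∏_{j≠5}(α_5 − α_j) = 6·10 = 60 ≡ 8 (mod 13).
Step 5: correct position 5: c_5 = r_5 − e = 0 − 8 ≡ 5 (mod 13). Hence c = [1, 10, 4, 0, 5].
  Check: interpolating c through the α_i gives m(x) = 6 + 3·x (degree < 2) with m(α_i) = c_i for every i, so c is indeed a codeword.


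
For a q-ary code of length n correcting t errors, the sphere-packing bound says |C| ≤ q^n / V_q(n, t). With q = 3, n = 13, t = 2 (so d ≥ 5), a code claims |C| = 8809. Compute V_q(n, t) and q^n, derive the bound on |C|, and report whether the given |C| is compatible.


V_q(n, t) = 339, q^n = 1594323, Hamming bound = 4703, |C| = 8809 > bound (violated).

Step 1: Compute V_q(n, t) = Σ_{j=0}^2 C(n, j) (q−1)^j.
  j = 0: C(13,0)·(2)^0 = 1·1 = 1.
  j = 1: C(13,1)·(2)^1 = 13·2 = 26.
  j = 2: C(13,2)·(2)^2 = 78·4 = 312.
  V_q(n, t) = 1 + 26 + 312 = 339.
Step 2: q^n = 3^13 = 1594323.
Step 3: Hamming bound ⌊q^n / V_q(n,t)⌋ = ⌊1594323/339⌋ = 4703.
Step 4: Compare |C| = 8809 to 4703: violated.
The claimed |C| lies above the Hamming bound, so no 3-ary code of length 13 with d ≥ 5 can have 8809 codewords.


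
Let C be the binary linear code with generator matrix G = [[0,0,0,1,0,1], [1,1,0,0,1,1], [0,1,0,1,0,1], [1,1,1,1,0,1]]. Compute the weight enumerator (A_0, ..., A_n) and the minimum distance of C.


Weight distribution: A_0 = 1, A_1 = 1, A_2 = 2, A_3 = 6, A_4 = 5, A_5 = 1. Minimum distance d = 1.

Enumerate all 2^4 = 16 messages m ∈ F_2^4.
For each, compute codeword c = mG in F_2^6, then tally its weight.
  m = 0000 → c = 000000, weight = 0.
  m = 1000 → c = 000101, weight = 2.
  m = 0100 → c = 110011, weight = 4.
  m = 1100 → c = 110110, weight = 4.
  m = 0010 → c = 010101, weight = 3.
  m = 1010 → c = 010000, weight = 1.
  m = 0110 → c = 100110, weight = 3.
  m = 1110 → c = 100011, weight = 3.
  m = 0001 → c = 111101, weight = 5.
  m = 1001 → c = 111000, weight = 3.
  m = 0101 → c = 001110, weight = 3.
  m = 1101 → c = 001011, weight = 3.
  m = 0011 → c = 101000, weight = 2.
  m = 1011 → c = 101101, weight = 4.
  m = 0111 → c = 011011, weight = 4.
  m = 1111 → c = 011110, weight = 4.
Tally weights:
  weight 0: 1 codewords.
  weight 1: 1 codewords.
  weight 2: 2 codewords.
  weight 3: 6 codewords.
  weight 4: 5 codewords.
  weight 5: 1 codewords.
Minimum distance d = smallest w > 0 with A_w > 0 = 1.
Sanity: Σ A_w = 16 = 2^4 = 16 ✓.


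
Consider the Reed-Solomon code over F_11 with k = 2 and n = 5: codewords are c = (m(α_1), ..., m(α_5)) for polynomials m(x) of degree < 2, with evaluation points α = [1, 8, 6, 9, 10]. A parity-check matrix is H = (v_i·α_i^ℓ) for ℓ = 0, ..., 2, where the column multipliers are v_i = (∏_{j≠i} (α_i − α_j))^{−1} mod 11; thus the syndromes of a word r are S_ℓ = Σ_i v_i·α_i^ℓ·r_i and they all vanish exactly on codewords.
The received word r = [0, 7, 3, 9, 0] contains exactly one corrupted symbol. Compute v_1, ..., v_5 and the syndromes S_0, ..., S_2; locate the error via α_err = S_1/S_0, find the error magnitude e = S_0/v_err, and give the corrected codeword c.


S = (7, 7, 7), error at position 1, error magnitude e = 7, c = [4, 7, 3, 9, 0].

Step 1: column multipliers v_i = (∏_{j≠i}(α_i − α_j))^{−1} mod 11.
  i = 1 (α = 1): (1−8)(1−6)(1−9)(1−10) = (−7)·(−5)·(−8)·(−9) = 2520 ≡ 1, so v_1 = 1^{−1} = 1 (mod 11).
  i = 2 (α = 8): (8−1)(8−6)(8−9)(8−10) = 7·2·(−1)·(−2) = 28 ≡ 6, so v_2 = 6^{−1} = 2 (mod 11).
  i = 3 (α = 6): (6−1)(6−8)(6−9)(6−10) = 5·(−2)·(−3)·(−4) = −120 ≡ 1, so v_3 = 1^{−1} = 1 (mod 11).
  i = 4 (α = 9): (9−1)(9−8)(9−6)(9−10) = 8·1·3·(−1) = −24 ≡ 9, so v_4 = 9^{−1} = 5 (mod 11).
  i = 5 (α = 10): (10−1)(10−8)(10−6)(10−9) = 9·2·4·1 = 72 ≡ 6, so v_5 = 6^{−1} = 2 (mod 11).
  v = [1, 2, 1, 5, 2].
Step 2: syndromes of r = [0, 7, 3, 9, 0] (all sums mod 11).
  S_0 = Σ v_i r_i = 1·0 + 2·7 + 1·3 + 5·9 + 2·0 = 62 ≡ 7.
  S_1 = Σ v_i α_i r_i = 1·1·0 + 2·8·7 + 1·6·3 + 5·9·9 + 2·10·0 = 535 ≡ 7.
  α_i^2 mod 11 = [1, 9, 3, 4, 1].
  S_2 = Σ v_i α_i^2 r_i = 1·1·0 + 2·9·7 + 1·3·3 + 5·4·9 + 2·1·0 = 315 ≡ 7.
  S = (7, 7, 7) ≠ 0, so r is not a codeword (an error is present).
Step 3: locate the error. For a single error e at position i, S_ℓ = v_i·e·α_i^ℓ, so α_err = S_1/S_0.
  S_0^{−1} = 7^{−1} = 8 (mod 11), so α_err = 7·8 = 56 ≡ 1 = α_1. Error position i = 1.
  Consistency check: S_2/S_1 = 7·8 = 56 ≡ 1 = α_err ✓ (single-error assumption holds).
Step 4: error magnitude e = S_0/v_1 = S_0·∏_{j≠1}(α_1 − α_j) = 7·1 = 7 ≡ 7 (mod 11).
Step 5: correct position 1: c_1 = r_1 − e = 0 − 7 ≡ 4 (mod 11). Hence c = [4, 7, 3, 9, 0].
  Check: interpolating c through the α_i gives m(x) = 2 + 2·x (degree < 2) with m(α_i) = c_i for every i, so c is indeed a codeword.


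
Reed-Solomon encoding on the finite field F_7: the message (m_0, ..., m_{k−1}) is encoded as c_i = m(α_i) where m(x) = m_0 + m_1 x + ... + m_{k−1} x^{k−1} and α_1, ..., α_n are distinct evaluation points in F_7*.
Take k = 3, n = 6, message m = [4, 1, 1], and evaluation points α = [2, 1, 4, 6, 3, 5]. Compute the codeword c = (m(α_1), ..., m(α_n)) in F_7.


c = [3, 6, 3, 4, 2, 6]

Message polynomial: m(x) = 4 + 1·x + 1·x^2 (mod 7).
For each evaluation point α_i, compute m(α_i) mod 7:
  α_1 = 2: Horner steps 1 → 3 → 3, so m(2) = 3.
  α_2 = 1: Horner steps 1 → 2 → 6, so m(1) = 6.
  α_3 = 4: Horner steps 1 → 5 → 3, so m(4) = 3.
  α_4 = 6: Horner steps 1 → 0 → 4, so m(6) = 4.
  α_5 = 3: Horner steps 1 → 4 → 2, so m(3) = 2.
  α_6 = 5: Horner steps 1 → 6 → 6, so m(5) = 6.
Codeword c = [3, 6, 3, 4, 2, 6] ∈ F_7^6.


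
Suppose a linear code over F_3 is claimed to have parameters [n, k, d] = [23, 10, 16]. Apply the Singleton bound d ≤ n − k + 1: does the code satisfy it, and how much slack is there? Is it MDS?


Singleton RHS = n − k + 1 = 14, slack = -2, bound violated (no such code; not MDS).

Singleton bound: d ≤ n − k + 1.
Here n = 23, k = 10, so n − k + 1 = 14.
Given d = 16, check d ≤ 14: NO.
Slack = (n − k + 1) − d = -2.
The slack is negative: d = 16 exceeds n − k + 1 = 14 by 2, so the Singleton bound is violated and no linear [23, 10, 16]_3 code can exist. In particular it is not MDS (MDS requires d = n − k + 1 exactly).
Description: the claimed parameters are [23, 10, 16]_3; such a code would be impossible (violates the Singleton bound).


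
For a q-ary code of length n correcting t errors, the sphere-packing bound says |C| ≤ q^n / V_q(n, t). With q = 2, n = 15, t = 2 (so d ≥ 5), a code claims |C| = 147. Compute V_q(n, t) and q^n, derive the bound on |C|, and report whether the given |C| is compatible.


V_q(n, t) = 121, q^n = 32768, Hamming bound = 270, |C| = 147 ≤ bound (satisfied).

Step 1: Compute V_q(n, t) = Σ_{j=0}^2 C(n, j) (q−1)^j.
  j = 0: C(15,0)·(1)^0 = 1·1 = 1.
  j = 1: C(15,1)·(1)^1 = 15·1 = 15.
  j = 2: C(15,2)·(1)^2 = 105·1 = 105.
  V_q(n, t) = 1 + 15 + 105 = 121.
Step 2: q^n = 2^15 = 32768.
Step 3: Hamming bound ⌊q^n / V_q(n,t)⌋ = ⌊32768/121⌋ = 270.
Step 4: Compare |C| = 147 to 270: satisfied.
The claimed |C| lies below the Hamming bound.


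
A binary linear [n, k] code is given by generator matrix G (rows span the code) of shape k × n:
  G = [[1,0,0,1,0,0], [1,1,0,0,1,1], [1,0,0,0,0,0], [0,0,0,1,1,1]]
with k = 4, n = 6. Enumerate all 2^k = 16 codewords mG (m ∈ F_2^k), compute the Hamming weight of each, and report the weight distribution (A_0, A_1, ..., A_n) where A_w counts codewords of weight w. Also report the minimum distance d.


Weight distribution: A_0 = 1, A_1 = 3, A_2 = 4, A_3 = 4, A_4 = 3, A_5 = 1. Minimum distance d = 1.

Enumerate all 2^4 = 16 messages m ∈ F_2^4.
For each, compute codeword c = mG in F_2^6, then tally its weight.
  m = 0000 → c = 000000, weight = 0.
  m = 1000 → c = 100100, weight = 2.
  m = 0100 → c = 110011, weight = 4.
  m = 1100 → c = 010111, weight = 4.
  m = 0010 → c = 100000, weight = 1.
  m = 1010 → c = 000100, weight = 1.
  m = 0110 → c = 010011, weight = 3.
  m = 1110 → c = 110111, weight = 5.
  m = 0001 → c = 000111, weight = 3.
  m = 1001 → c = 100011, weight = 3.
  m = 0101 → c = 110100, weight = 3.
  m = 1101 → c = 010000, weight = 1.
  m = 0011 → c = 100111, weight = 4.
  m = 1011 → c = 000011, weight = 2.
  m = 0111 → c = 010100, weight = 2.
  m = 1111 → c = 110000, weight = 2.
Tally weights:
  weight 0: 1 codewords.
  weight 1: 3 codewords.
  weight 2: 4 codewords.
  weight 3: 4 codewords.
  weight 4: 3 codewords.
  weight 5: 1 codewords.
Minimum distance d = smallest w > 0 with A_w > 0 = 1.
Sanity: Σ A_w = 16 = 2^4 = 16 ✓.
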